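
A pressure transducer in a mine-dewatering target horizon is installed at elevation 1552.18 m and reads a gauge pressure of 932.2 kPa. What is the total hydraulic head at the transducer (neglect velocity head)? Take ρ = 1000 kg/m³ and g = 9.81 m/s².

h ≈ 1647.21 m

ψ = P/(ρg) = 932.2×1000 / (1000 × 9.81) = 95.03 m.
h = z + ψ = 1552.18 + 95.03 = 1647.21 m.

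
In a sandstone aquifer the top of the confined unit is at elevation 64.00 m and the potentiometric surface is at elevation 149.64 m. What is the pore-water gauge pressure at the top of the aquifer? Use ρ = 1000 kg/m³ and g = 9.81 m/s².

Pressure head at the aquifer top: ψ = h − z = 149.64 − 64.00 = 85.64 m.
P = ρgψ = 1000 × 9.81 × 85.64 = 840128 Pa ≈ 840 kPa.

P ≈ 840 kPa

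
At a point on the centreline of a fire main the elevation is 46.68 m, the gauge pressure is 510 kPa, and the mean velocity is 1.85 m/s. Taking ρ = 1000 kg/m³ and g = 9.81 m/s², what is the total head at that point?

h ≈ 98.84 m

Pressure head ψ = P/(ρg) = 510×1000 / (1000 × 9.81) = 51.99 m.
Velocity head = v²/(2g) = 1.85² / (2 × 9.81) = 0.174 m.
h = z + ψ + v²/(2g) = 46.68 + 51.99 + 0.174 = 98.84 m.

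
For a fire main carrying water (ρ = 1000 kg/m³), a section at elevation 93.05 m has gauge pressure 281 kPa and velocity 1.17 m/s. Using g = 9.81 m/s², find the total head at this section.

h ≈ 121.76 m

Pressure head ψ = P/(ρg) = 281×1000 / (1000 × 9.81) = 28.64 m.
Velocity head = v²/(2g) = 1.17² / (2 × 9.81) = 0.070 m.
h = z + ψ + v²/(2g) = 93.05 + 28.64 + 0.070 = 121.76 m.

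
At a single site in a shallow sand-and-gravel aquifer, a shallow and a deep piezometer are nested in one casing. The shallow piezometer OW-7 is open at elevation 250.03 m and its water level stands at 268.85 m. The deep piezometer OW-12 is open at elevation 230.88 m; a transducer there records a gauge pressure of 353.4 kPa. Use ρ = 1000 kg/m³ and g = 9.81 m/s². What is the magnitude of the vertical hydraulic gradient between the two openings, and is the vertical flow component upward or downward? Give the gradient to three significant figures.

Total head at OW-7: h = 268.85 m (water level in the standpipe).
Pressure head at OW-12: ψ = P/(ρg) = 353.4×1000 / (1000 × 9.81) = 36.02 m.
Total head at OW-12: h = z + ψ = 230.88 + 36.02 = 266.90 m.
Δh = h(OW-7) − h(OW-12) = 268.85 − 266.90 = 1.95 m.
Vertical separation Δz = 250.03 − 230.88 = 19.15 m.
|i_v| = |Δh| / Δz = 1.95 / 19.15 = 0.102.
Head is higher in the shallow piezometer, so vertical flow is downward (recharge condition).

|i_v| ≈ 0.102; vertical flow is downward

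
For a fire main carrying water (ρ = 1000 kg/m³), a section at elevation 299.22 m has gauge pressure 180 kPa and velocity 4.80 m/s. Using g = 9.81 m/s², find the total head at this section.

h ≈ 318.74 m

Pressure head ψ = P/(ρg) = 180×1000 / (1000 × 9.81) = 18.35 m.
Velocity head = v²/(2g) = 4.80² / (2 × 9.81) = 1.174 m.
h = z + ψ + v²/(2g) = 299.22 + 18.35 + 1.174 = 318.74 m.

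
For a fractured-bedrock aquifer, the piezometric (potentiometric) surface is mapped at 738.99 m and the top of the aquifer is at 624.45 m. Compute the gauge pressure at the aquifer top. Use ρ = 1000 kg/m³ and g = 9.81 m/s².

Pressure head at the aquifer top: ψ = h − z = 738.99 − 624.45 = 114.54 m.
P = ρgψ = 1000 × 9.81 × 114.54 = 1123637 Pa ≈ 1120 kPa.

P ≈ 1120 kPa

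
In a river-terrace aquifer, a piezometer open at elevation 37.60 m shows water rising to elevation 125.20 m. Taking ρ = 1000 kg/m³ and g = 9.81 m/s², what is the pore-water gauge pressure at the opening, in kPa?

Pressure head ψ = h − z = 125.20 − 37.60 = 87.60 m.
P = ρgψ = 1000 × 9.81 × 87.60 = 859356 Pa ≈ 859 kPa.

P ≈ 859 kPa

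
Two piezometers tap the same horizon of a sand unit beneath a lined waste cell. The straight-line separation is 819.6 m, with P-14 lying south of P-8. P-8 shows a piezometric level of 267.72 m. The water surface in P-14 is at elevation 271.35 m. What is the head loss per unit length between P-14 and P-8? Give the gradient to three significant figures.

Total head at P-8: h = 267.72 m (water level in the piezometer is the total head).
Total head at P-14: h = 271.35 m (water level in the piezometer is the total head).
Head difference: h(P-8) − h(P-14) = 267.72 − 271.35 = -3.63 m.
Hydraulic gradient: i = |Δh| / L = 3.63 / 819.6 = 0.00443.

i ≈ 0.00443 m/m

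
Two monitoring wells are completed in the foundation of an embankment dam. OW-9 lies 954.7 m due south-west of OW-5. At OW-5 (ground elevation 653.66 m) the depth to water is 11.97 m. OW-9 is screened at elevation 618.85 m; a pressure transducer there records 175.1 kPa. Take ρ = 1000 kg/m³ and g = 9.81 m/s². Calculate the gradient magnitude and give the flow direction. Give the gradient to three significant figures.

Total head at OW-5: h = 653.66 − 11.97 = 641.69 m.
Pressure head at OW-9: ψ = P/(ρg) = 175.1×1000 / (1000 × 9.81) = 17.85 m.
Total head at OW-9: h = z + ψ = 618.85 + 17.85 = 636.70 m.
Head difference: h(OW-5) − h(OW-9) = 641.69 − 636.70 = 4.99 m.
Hydraulic gradient: i = |Δh| / L = 4.99 / 954.7 = 0.00523.
Flow is from higher to lower head: from OW-5 toward OW-9, i.e. toward the south-west.

i ≈ 0.00523; groundwater flows toward the south-west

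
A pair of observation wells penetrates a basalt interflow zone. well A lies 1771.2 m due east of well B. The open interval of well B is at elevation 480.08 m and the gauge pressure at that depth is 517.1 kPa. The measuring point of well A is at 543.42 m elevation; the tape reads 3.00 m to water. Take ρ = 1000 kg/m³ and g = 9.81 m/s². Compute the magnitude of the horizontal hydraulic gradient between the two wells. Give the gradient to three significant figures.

i ≈ 0.00431

Pressure head at well B: ψ = P/(ρg) = 517.1×1000 / (1000 × 9.81) = 52.71 m.
Total head at well B: h = z + ψ = 480.08 + 52.71 = 532.79 m.
Total head at well A: h = 543.42 − 3.00 = 540.42 m.
Head difference: h(well B) − h(well A) = 532.79 − 540.42 = -7.63 m.
Hydraulic gradient: i = |Δh| / L = 7.63 / 1771.2 = 0.00431.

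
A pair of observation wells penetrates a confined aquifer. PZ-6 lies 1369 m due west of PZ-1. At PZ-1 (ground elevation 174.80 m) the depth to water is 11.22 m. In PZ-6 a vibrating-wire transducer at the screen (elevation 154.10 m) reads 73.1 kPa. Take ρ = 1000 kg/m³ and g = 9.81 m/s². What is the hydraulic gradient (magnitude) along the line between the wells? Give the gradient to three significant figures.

i ≈ 0.00148

Total head at PZ-1: h = 174.80 − 11.22 = 163.58 m.
Pressure head at PZ-6: ψ = P/(ρg) = 73.1×1000 / (1000 × 9.81) = 7.45 m.
Total head at PZ-6: h = z + ψ = 154.10 + 7.45 = 161.55 m.
Head difference: h(PZ-1) − h(PZ-6) = 163.58 − 161.55 = 2.03 m.
Hydraulic gradient: i = |Δh| / L = 2.03 / 1369 = 0.00148.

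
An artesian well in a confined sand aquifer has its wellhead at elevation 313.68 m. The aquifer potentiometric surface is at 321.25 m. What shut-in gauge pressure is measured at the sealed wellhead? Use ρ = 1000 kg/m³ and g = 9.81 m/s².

Head above the cap: Δh = 321.25 − 313.68 = 7.57 m.
P = ρgΔh = 1000 × 9.81 × 7.57 = 74262 Pa ≈ 74.3 kPa.

P ≈ 74.3 kPa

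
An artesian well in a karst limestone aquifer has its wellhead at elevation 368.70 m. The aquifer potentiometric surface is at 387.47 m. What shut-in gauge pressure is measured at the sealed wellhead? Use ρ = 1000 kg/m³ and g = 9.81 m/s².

P ≈ 184 kPa

Head above the cap: Δh = 387.47 − 368.70 = 18.77 m.
P = ρgΔh = 1000 × 9.81 × 18.77 = 184134 Pa ≈ 184 kPa.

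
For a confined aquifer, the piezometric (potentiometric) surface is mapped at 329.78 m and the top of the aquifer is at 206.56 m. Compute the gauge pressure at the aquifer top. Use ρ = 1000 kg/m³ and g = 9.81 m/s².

Pressure head at the aquifer top: ψ = h − z = 329.78 − 206.56 = 123.22 m.
P = ρgψ = 1000 × 9.81 × 123.22 = 1208788 Pa ≈ 1210 kPa.

P ≈ 1210 kPa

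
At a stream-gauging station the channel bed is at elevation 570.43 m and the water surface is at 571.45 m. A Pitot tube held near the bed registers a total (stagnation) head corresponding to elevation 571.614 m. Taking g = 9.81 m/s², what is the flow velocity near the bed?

Near the bed, under hydrostatic conditions, the piezometric head (z + ψ) equals the free-surface elevation, 571.45 m.
Velocity head = total − piezometric = 571.614 − 571.45 = 0.164 m.
v = √(2g·h_v) = √(2 × 9.81 × 0.164) = 1.79 m/s.

v ≈ 1.79 m/s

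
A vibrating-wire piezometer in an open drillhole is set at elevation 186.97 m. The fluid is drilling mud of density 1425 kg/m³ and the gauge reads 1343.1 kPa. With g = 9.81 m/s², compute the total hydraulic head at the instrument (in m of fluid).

h ≈ 283.05 m

ψ = P/(ρg) = 1343.1×1000 / (1425 × 9.81) = 96.08 m.
h = z + ψ = 186.97 + 96.08 = 283.05 m.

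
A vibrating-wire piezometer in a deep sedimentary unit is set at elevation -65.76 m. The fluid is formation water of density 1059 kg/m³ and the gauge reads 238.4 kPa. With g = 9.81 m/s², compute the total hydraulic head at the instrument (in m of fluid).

ψ = P/(ρg) = 238.4×1000 / (1059 × 9.81) = 22.95 m.
h = z + ψ = -65.76 + 22.95 = -42.81 m.

h ≈ -42.81 m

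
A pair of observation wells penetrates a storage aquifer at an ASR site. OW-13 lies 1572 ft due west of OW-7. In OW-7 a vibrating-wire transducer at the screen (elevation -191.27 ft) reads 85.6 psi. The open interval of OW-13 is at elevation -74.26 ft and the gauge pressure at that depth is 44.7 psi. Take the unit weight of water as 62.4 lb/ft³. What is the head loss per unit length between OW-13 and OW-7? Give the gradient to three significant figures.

i ≈ 0.0144 ft/ft

Pressure head at OW-7: ψ = 144·P/γ = 144 × 85.6 / 62.4 = 197.54 ft.
Total head at OW-7: h = z + ψ = -191.27 + 197.54 = 6.27 ft.
Pressure head at OW-13: ψ = 144·P/γ = 144 × 44.7 / 62.4 = 103.15 ft.
Total head at OW-13: h = z + ψ = -74.26 + 103.15 = 28.89 ft.
Head difference: h(OW-7) − h(OW-13) = 6.27 − 28.89 = -22.62 ft.
Hydraulic gradient: i = |Δh| / L = 22.62 / 1572 = 0.0144.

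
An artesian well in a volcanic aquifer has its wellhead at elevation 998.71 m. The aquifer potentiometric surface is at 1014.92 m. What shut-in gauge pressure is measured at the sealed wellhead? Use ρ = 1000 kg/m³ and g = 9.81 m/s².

Head above the cap: Δh = 1014.92 − 998.71 = 16.21 m.
P = ρgΔh = 1000 × 9.81 × 16.21 = 159020 Pa ≈ 159 kPa.

P ≈ 159 kPa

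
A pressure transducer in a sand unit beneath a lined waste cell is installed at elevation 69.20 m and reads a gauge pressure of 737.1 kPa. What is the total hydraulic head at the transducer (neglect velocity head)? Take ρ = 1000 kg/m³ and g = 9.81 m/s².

h ≈ 144.34 m

ψ = P/(ρg) = 737.1×1000 / (1000 × 9.81) = 75.14 m.
h = z + ψ = 69.20 + 75.14 = 144.34 m.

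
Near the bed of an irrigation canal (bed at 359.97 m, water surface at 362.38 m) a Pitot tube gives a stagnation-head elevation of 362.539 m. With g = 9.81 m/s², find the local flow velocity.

Near the bed, under hydrostatic conditions, the piezometric head (z + ψ) equals the free-surface elevation, 362.38 m.
Velocity head = total − piezometric = 362.539 − 362.38 = 0.159 m.
v = √(2g·h_v) = √(2 × 9.81 × 0.159) = 1.77 m/s.

v ≈ 1.77 m/s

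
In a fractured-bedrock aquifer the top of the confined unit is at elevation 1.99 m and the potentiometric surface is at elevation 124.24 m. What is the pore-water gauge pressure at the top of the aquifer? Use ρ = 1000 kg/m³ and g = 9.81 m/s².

Pressure head at the aquifer top: ψ = h − z = 124.24 − 1.99 = 122.25 m.
P = ρgψ = 1000 × 9.81 × 122.25 = 1199272 Pa ≈ 1200 kPa.

P ≈ 1200 kPa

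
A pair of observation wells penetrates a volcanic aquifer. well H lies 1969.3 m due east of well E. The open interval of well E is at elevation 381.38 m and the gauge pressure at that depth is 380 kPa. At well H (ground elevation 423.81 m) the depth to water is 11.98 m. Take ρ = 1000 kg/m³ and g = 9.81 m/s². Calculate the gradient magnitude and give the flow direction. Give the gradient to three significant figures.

i ≈ 0.00421; groundwater flows toward the east

Pressure head at well E: ψ = P/(ρg) = 380×1000 / (1000 × 9.81) = 38.74 m.
Total head at well E: h = z + ψ = 381.38 + 38.74 = 420.12 m.
Total head at well H: h = 423.81 − 11.98 = 411.83 m.
Head difference: h(well E) − h(well H) = 420.12 − 411.83 = 8.29 m.
Hydraulic gradient: i = |Δh| / L = 8.29 / 1969.3 = 0.00421.
Flow is from higher to lower head: from well E toward well H, i.e. toward the east.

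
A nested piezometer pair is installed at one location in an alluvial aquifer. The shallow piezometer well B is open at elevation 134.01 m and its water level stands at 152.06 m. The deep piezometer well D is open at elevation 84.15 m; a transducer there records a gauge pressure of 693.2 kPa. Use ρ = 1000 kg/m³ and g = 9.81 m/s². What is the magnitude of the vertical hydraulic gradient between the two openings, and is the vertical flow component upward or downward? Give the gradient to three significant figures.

Total head at well B: h = 152.06 m (water level in the standpipe).
Pressure head at well D: ψ = P/(ρg) = 693.2×1000 / (1000 × 9.81) = 70.66 m.
Total head at well D: h = z + ψ = 84.15 + 70.66 = 154.81 m.
Δh = h(well B) − h(well D) = 152.06 − 154.81 = -2.75 m.
Vertical separation Δz = 134.01 − 84.15 = 49.86 m.
|i_v| = |Δh| / Δz = 2.75 / 49.86 = 0.0552.
Head is higher in the deep piezometer, so vertical flow is upward (discharge condition).

|i_v| ≈ 0.0552; vertical flow is upward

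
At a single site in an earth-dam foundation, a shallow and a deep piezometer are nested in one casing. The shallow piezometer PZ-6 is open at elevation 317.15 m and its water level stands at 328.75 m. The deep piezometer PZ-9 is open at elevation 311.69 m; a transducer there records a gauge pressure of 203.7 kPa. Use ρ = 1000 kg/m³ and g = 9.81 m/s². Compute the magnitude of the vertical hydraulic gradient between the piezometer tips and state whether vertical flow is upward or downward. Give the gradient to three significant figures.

|i_v| ≈ 0.678; vertical flow is upward

Total head at PZ-6: h = 328.75 m (water level in the standpipe).
Pressure head at PZ-9: ψ = P/(ρg) = 203.7×1000 / (1000 × 9.81) = 20.76 m.
Total head at PZ-9: h = z + ψ = 311.69 + 20.76 = 332.45 m.
Δh = h(PZ-6) − h(PZ-9) = 328.75 − 332.45 = -3.70 m.
Vertical separation Δz = 317.15 − 311.69 = 5.46 m.
|i_v| = |Δh| / Δz = 3.70 / 5.46 = 0.678.
Head is higher in the deep piezometer, so vertical flow is upward (discharge condition).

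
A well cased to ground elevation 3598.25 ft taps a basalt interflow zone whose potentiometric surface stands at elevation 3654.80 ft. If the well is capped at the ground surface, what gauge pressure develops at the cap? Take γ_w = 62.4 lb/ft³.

P ≈ 24.5 psi

Head above the cap: Δh = 3654.80 − 3598.25 = 56.55 ft.
P = γΔh/144 = 62.4 × 56.55 / 144 = 24.5 psi.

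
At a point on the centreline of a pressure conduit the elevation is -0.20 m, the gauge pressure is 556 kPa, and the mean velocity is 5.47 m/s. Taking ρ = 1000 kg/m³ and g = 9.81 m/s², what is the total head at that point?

h ≈ 58.00 m

Pressure head ψ = P/(ρg) = 556×1000 / (1000 × 9.81) = 56.68 m.
Velocity head = v²/(2g) = 5.47² / (2 × 9.81) = 1.525 m.
h = z + ψ + v²/(2g) = -0.20 + 56.68 + 1.525 = 58.00 m.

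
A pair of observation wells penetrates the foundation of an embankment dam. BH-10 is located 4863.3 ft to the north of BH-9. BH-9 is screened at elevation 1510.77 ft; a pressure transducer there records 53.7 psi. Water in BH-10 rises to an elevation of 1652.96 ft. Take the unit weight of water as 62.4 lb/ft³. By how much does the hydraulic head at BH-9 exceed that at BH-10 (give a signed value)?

Δh ≈ -18.27 ft

Pressure head at BH-9: ψ = 144·P/γ = 144 × 53.7 / 62.4 = 123.92 ft.
Total head at BH-9: h = z + ψ = 1510.77 + 123.92 = 1634.69 ft.
Total head at BH-10: h = 1652.96 ft (water level in the piezometer is the total head).
Head difference: h(BH-9) − h(BH-10) = 1634.69 − 1652.96 = -18.27 ft.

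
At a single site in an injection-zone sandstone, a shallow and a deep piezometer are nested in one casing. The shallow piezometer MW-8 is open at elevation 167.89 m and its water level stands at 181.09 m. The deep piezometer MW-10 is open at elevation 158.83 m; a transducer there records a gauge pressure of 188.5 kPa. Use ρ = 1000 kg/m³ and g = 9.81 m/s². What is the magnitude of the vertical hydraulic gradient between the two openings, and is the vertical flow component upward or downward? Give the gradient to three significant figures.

Total head at MW-8: h = 181.09 m (water level in the standpipe).
Pressure head at MW-10: ψ = P/(ρg) = 188.5×1000 / (1000 × 9.81) = 19.22 m.
Total head at MW-10: h = z + ψ = 158.83 + 19.22 = 178.05 m.
Δh = h(MW-8) − h(MW-10) = 181.09 − 178.05 = 3.04 m.
Vertical separation Δz = 167.89 − 158.83 = 9.06 m.
|i_v| = |Δh| / Δz = 3.04 / 9.06 = 0.336.
Head is higher in the shallow piezometer, so vertical flow is downward (recharge condition).

|i_v| ≈ 0.336; vertical flow is downward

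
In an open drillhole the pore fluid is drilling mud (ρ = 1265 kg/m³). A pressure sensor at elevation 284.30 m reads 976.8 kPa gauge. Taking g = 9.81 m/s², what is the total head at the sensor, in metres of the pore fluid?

ψ = P/(ρg) = 976.8×1000 / (1265 × 9.81) = 78.71 m.
h = z + ψ = 284.30 + 78.71 = 363.01 m.

h ≈ 363.01 m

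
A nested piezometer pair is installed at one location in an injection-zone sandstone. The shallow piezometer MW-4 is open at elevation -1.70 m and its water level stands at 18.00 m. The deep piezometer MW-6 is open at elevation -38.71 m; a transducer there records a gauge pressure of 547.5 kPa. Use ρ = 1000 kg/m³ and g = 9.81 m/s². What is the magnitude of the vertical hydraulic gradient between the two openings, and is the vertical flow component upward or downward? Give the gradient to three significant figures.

|i_v| ≈ 0.0243; vertical flow is downward

Total head at MW-4: h = 18.00 m (water level in the standpipe).
Pressure head at MW-6: ψ = P/(ρg) = 547.5×1000 / (1000 × 9.81) = 55.81 m.
Total head at MW-6: h = z + ψ = -38.71 + 55.81 = 17.10 m.
Δh = h(MW-4) − h(MW-6) = 18.00 − 17.10 = 0.90 m.
Vertical separation Δz = -1.70 − (-38.71) = 37.01 m.
|i_v| = |Δh| / Δz = 0.90 / 37.01 = 0.0243.
Head is higher in the shallow piezometer, so vertical flow is downward (recharge condition).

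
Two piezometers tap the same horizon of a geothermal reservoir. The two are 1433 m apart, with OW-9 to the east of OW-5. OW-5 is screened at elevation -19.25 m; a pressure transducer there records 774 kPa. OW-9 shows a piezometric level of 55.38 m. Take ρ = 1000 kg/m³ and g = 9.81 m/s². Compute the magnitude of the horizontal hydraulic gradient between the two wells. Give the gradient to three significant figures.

i ≈ 0.00298

Pressure head at OW-5: ψ = P/(ρg) = 774×1000 / (1000 × 9.81) = 78.90 m.
Total head at OW-5: h = z + ψ = -19.25 + 78.90 = 59.65 m.
Total head at OW-9: h = 55.38 m (water level in the piezometer is the total head).
Head difference: h(OW-5) − h(OW-9) = 59.65 − 55.38 = 4.27 m.
Hydraulic gradient: i = |Δh| / L = 4.27 / 1433 = 0.00298.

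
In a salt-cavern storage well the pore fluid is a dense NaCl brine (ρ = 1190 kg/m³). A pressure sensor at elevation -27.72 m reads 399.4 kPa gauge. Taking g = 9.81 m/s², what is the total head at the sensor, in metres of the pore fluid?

ψ = P/(ρg) = 399.4×1000 / (1190 × 9.81) = 34.21 m.
h = z + ψ = -27.72 + 34.21 = 6.49 m.

h ≈ 6.49 m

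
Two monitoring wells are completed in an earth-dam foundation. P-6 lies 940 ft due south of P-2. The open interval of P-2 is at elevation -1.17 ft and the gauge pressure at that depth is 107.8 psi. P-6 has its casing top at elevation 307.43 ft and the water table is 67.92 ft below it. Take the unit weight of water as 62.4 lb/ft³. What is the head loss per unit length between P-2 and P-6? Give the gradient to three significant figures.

Pressure head at P-2: ψ = 144·P/γ = 144 × 107.8 / 62.4 = 248.77 ft.
Total head at P-2: h = z + ψ = -1.17 + 248.77 = 247.60 ft.
Total head at P-6: h = 307.43 − 67.92 = 239.51 ft.
Head difference: h(P-2) − h(P-6) = 247.60 − 239.51 = 8.09 ft.
Hydraulic gradient: i = |Δh| / L = 8.09 / 940 = 0.00861.

i ≈ 0.00861 ft/ft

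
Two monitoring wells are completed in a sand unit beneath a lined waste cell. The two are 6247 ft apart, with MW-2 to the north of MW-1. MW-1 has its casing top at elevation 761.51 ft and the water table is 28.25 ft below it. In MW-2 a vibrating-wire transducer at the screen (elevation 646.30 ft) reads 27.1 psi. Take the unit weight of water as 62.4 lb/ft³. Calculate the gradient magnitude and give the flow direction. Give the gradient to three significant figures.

Total head at MW-1: h = 761.51 − 28.25 = 733.26 ft.
Pressure head at MW-2: ψ = 144·P/γ = 144 × 27.1 / 62.4 = 62.54 ft.
Total head at MW-2: h = z + ψ = 646.30 + 62.54 = 708.84 ft.
Head difference: h(MW-1) − h(MW-2) = 733.26 − 708.84 = 24.42 ft.
Hydraulic gradient: i = |Δh| / L = 24.42 / 6247 = 0.00391.
Flow is from higher to lower head: from MW-1 toward MW-2, i.e. toward the north.

i ≈ 0.00391; groundwater flows toward the north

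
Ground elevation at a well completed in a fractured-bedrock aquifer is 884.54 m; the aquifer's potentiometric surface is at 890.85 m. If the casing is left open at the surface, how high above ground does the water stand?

Water rises to the potentiometric surface, so the rise above ground = 890.85 − 884.54 = 6.31 m.

≈ 6.31 m above ground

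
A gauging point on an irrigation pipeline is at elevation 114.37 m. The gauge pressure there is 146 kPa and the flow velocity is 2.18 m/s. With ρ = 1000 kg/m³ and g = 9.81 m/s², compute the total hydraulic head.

Pressure head ψ = P/(ρg) = 146×1000 / (1000 × 9.81) = 14.88 m.
Velocity head = v²/(2g) = 2.18² / (2 × 9.81) = 0.242 m.
h = z + ψ + v²/(2g) = 114.37 + 14.88 + 0.242 = 129.49 m.

h ≈ 129.49 m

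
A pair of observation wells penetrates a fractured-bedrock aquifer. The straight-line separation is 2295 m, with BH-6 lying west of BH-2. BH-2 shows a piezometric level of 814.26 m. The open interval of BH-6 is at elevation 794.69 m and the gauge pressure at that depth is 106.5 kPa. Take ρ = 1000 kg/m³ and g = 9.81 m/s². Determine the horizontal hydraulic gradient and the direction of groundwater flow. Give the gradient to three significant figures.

i ≈ 0.00380; groundwater flows toward the west

Total head at BH-2: h = 814.26 m (water level in the piezometer is the total head).
Pressure head at BH-6: ψ = P/(ρg) = 106.5×1000 / (1000 × 9.81) = 10.86 m.
Total head at BH-6: h = z + ψ = 794.69 + 10.86 = 805.55 m.
Head difference: h(BH-2) − h(BH-6) = 814.26 − 805.55 = 8.71 m.
Hydraulic gradient: i = |Δh| / L = 8.71 / 2295 = 0.00380.
Flow is from higher to lower head: from BH-2 toward BH-6, i.e. toward the west.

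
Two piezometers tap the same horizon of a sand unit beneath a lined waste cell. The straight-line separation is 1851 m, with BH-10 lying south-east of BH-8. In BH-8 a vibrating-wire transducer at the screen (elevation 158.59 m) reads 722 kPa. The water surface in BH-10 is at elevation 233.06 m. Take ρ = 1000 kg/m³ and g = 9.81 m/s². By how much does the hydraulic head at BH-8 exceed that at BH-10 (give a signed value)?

Pressure head at BH-8: ψ = P/(ρg) = 722×1000 / (1000 × 9.81) = 73.60 m.
Total head at BH-8: h = z + ψ = 158.59 + 73.60 = 232.19 m.
Total head at BH-10: h = 233.06 m (water level in the piezometer is the total head).
Head difference: h(BH-8) − h(BH-10) = 232.19 − 233.06 = -0.87 m.

Δh ≈ -0.87 m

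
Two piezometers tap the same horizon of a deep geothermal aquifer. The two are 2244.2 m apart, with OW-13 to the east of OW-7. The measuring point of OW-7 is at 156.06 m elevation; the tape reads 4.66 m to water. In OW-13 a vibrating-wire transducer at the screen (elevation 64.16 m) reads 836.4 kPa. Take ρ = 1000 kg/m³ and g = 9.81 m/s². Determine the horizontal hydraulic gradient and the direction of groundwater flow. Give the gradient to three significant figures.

i ≈ 0.000882; groundwater flows toward the east

Total head at OW-7: h = 156.06 − 4.66 = 151.40 m.
Pressure head at OW-13: ψ = P/(ρg) = 836.4×1000 / (1000 × 9.81) = 85.26 m.
Total head at OW-13: h = z + ψ = 64.16 + 85.26 = 149.42 m.
Head difference: h(OW-7) − h(OW-13) = 151.40 − 149.42 = 1.98 m.
Hydraulic gradient: i = |Δh| / L = 1.98 / 2244.2 = 0.000882.
Flow is from higher to lower head: from OW-7 toward OW-13, i.e. toward the east.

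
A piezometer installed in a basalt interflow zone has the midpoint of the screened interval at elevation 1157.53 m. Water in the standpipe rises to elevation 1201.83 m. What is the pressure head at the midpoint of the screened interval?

Total head h = 1201.83 m (the water-surface elevation in the piezometer).
Pressure head ψ = h − z = 1201.83 − 1157.53 = 44.30 m.

ψ ≈ 44.30 m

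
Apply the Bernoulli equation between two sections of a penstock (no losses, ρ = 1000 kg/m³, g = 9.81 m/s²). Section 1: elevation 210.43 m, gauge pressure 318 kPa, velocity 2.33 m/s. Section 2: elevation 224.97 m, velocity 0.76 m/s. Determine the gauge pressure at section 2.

P₂ ≈ 178 kPa

Pressure head at 1: ψ₁ = P₁/(ρg) = 318×1000 / (1000 × 9.81) = 32.42 m.
Velocity heads: v₁²/2g = 2.33²/19.62 = 0.277 m; v₂²/2g = 0.76²/19.62 = 0.029 m.
Total head H = z₁ + ψ₁ + v₁²/2g = 210.43 + 32.42 + 0.277 = 243.13 m.
ψ₂ = H − z₂ − v₂²/2g = 243.13 − 224.97 − 0.029 = 18.13 m.
P₂ = ρgψ₂ = 1000 × 9.81 × 18.13 ≈ 178 kPa.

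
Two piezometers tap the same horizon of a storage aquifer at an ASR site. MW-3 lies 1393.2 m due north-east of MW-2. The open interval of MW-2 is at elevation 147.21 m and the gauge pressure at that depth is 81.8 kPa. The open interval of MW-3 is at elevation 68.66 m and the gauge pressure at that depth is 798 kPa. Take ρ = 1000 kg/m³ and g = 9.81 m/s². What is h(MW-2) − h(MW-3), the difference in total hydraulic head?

Pressure head at MW-2: ψ = P/(ρg) = 81.8×1000 / (1000 × 9.81) = 8.34 m.
Total head at MW-2: h = z + ψ = 147.21 + 8.34 = 155.55 m.
Pressure head at MW-3: ψ = P/(ρg) = 798×1000 / (1000 × 9.81) = 81.35 m.
Total head at MW-3: h = z + ψ = 68.66 + 81.35 = 150.01 m.
Head difference: h(MW-2) − h(MW-3) = 155.55 − 150.01 = 5.54 m.

Δh ≈ 5.54 m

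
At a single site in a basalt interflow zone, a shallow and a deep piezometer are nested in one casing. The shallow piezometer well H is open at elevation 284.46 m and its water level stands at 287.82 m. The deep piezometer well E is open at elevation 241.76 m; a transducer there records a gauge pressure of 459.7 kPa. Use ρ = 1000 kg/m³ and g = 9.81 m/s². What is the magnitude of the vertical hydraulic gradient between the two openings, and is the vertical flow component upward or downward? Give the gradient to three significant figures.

Total head at well H: h = 287.82 m (water level in the standpipe).
Pressure head at well E: ψ = P/(ρg) = 459.7×1000 / (1000 × 9.81) = 46.86 m.
Total head at well E: h = z + ψ = 241.76 + 46.86 = 288.62 m.
Δh = h(well H) − h(well E) = 287.82 − 288.62 = -0.80 m.
Vertical separation Δz = 284.46 − 241.76 = 42.70 m.
|i_v| = |Δh| / Δz = 0.80 / 42.70 = 0.0187.
Head is higher in the deep piezometer, so vertical flow is upward (discharge condition).

|i_v| ≈ 0.0187; vertical flow is upward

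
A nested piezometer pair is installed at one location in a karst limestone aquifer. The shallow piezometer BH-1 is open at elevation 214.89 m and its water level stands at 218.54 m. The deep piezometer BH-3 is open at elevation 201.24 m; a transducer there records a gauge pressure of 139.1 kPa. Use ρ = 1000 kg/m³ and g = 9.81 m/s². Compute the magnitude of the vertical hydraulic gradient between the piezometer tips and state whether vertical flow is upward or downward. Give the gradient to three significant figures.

Total head at BH-1: h = 218.54 m (water level in the standpipe).
Pressure head at BH-3: ψ = P/(ρg) = 139.1×1000 / (1000 × 9.81) = 14.18 m.
Total head at BH-3: h = z + ψ = 201.24 + 14.18 = 215.42 m.
Δh = h(BH-1) − h(BH-3) = 218.54 − 215.42 = 3.12 m.
Vertical separation Δz = 214.89 − 201.24 = 13.65 m.
|i_v| = |Δh| / Δz = 3.12 / 13.65 = 0.229.
Head is higher in the shallow piezometer, so vertical flow is downward (recharge condition).

|i_v| ≈ 0.229; vertical flow is downward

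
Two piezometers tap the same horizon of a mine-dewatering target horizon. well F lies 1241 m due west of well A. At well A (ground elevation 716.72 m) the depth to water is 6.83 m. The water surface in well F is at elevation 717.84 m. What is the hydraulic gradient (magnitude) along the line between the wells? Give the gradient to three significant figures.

i ≈ 0.00641

Total head at well A: h = 716.72 − 6.83 = 709.89 m.
Total head at well F: h = 717.84 m (water level in the piezometer is the total head).
Head difference: h(well A) − h(well F) = 709.89 − 717.84 = -7.95 m.
Hydraulic gradient: i = |Δh| / L = 7.95 / 1241 = 0.00641.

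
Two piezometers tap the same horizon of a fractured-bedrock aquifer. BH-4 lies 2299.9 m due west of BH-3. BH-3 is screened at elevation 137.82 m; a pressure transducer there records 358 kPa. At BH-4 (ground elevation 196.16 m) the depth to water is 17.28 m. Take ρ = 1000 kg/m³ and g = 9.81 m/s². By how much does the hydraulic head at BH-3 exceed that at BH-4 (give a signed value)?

Pressure head at BH-3: ψ = P/(ρg) = 358×1000 / (1000 × 9.81) = 36.49 m.
Total head at BH-3: h = z + ψ = 137.82 + 36.49 = 174.31 m.
Total head at BH-4: h = 196.16 − 17.28 = 178.88 m.
Head difference: h(BH-3) − h(BH-4) = 174.31 − 178.88 = -4.57 m.

Δh ≈ -4.57 m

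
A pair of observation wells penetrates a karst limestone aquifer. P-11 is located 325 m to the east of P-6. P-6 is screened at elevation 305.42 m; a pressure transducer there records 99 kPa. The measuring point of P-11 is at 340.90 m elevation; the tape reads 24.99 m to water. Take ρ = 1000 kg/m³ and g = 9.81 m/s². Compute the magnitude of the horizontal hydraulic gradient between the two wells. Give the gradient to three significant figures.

i ≈ 0.00123

Pressure head at P-6: ψ = P/(ρg) = 99×1000 / (1000 × 9.81) = 10.09 m.
Total head at P-6: h = z + ψ = 305.42 + 10.09 = 315.51 m.
Total head at P-11: h = 340.90 − 24.99 = 315.91 m.
Head difference: h(P-6) − h(P-11) = 315.51 − 315.91 = -0.40 m.
Hydraulic gradient: i = |Δh| / L = 0.40 / 325 = 0.00123.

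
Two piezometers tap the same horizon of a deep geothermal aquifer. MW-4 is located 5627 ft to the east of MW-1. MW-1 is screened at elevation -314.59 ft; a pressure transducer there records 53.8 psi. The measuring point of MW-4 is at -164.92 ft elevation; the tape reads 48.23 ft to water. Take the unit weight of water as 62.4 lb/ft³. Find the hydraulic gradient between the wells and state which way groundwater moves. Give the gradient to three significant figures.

Pressure head at MW-1: ψ = 144·P/γ = 144 × 53.8 / 62.4 = 124.15 ft.
Total head at MW-1: h = z + ψ = -314.59 + 124.15 = -190.44 ft.
Total head at MW-4: h = -164.92 − 48.23 = -213.15 ft.
Head difference: h(MW-1) − h(MW-4) = -190.44 − (-213.15) = 22.71 ft.
Hydraulic gradient: i = |Δh| / L = 22.71 / 5627 = 0.00404.
Flow is from higher to lower head: from MW-1 toward MW-4, i.e. toward the east.

i ≈ 0.00404; groundwater flows toward the east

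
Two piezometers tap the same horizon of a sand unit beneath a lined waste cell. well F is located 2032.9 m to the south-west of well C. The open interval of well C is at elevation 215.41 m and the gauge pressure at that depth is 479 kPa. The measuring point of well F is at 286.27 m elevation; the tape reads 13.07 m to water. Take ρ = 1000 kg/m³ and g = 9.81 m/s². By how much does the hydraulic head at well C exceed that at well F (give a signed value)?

Δh ≈ -8.96 m

Pressure head at well C: ψ = P/(ρg) = 479×1000 / (1000 × 9.81) = 48.83 m.
Total head at well C: h = z + ψ = 215.41 + 48.83 = 264.24 m.
Total head at well F: h = 286.27 − 13.07 = 273.20 m.
Head difference: h(well C) − h(well F) = 264.24 − 273.20 = -8.96 m.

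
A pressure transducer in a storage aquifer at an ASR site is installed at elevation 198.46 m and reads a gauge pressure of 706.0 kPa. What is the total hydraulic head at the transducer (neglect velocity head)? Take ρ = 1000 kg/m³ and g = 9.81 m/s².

ψ = P/(ρg) = 706.0×1000 / (1000 × 9.81) = 71.97 m.
h = z + ψ = 198.46 + 71.97 = 270.43 m.

h ≈ 270.43 m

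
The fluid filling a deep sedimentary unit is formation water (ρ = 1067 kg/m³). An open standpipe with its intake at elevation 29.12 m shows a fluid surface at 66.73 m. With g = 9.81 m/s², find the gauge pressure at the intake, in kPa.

Pressure head ψ = h − z = 66.73 − 29.12 = 37.61 m.
P = ρgψ = 1067 × 9.81 × 37.61 = 393674 Pa ≈ 394 kPa.

P ≈ 394 kPa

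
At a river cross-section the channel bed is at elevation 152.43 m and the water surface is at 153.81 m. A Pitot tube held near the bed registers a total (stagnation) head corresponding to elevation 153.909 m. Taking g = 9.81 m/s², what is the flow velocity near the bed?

v ≈ 1.39 m/s

Near the bed, under hydrostatic conditions, the piezometric head (z + ψ) equals the free-surface elevation, 153.81 m.
Velocity head = total − piezometric = 153.909 − 153.81 = 0.099 m.
v = √(2g·h_v) = √(2 × 9.81 × 0.099) = 1.39 m/s.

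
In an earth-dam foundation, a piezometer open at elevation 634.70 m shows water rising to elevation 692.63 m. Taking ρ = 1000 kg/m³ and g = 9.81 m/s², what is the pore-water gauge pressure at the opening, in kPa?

P ≈ 568 kPa

Pressure head ψ = h − z = 692.63 − 634.70 = 57.93 m.
P = ρgψ = 1000 × 9.81 × 57.93 = 568293 Pa ≈ 568 kPa.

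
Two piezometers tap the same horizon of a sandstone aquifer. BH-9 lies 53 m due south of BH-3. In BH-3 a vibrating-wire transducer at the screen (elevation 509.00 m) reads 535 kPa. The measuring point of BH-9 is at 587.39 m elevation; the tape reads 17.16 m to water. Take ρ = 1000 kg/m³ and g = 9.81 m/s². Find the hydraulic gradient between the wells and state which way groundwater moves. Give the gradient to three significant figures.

i ≈ 0.126; groundwater flows toward the north

Pressure head at BH-3: ψ = P/(ρg) = 535×1000 / (1000 × 9.81) = 54.54 m.
Total head at BH-3: h = z + ψ = 509.00 + 54.54 = 563.54 m.
Total head at BH-9: h = 587.39 − 17.16 = 570.23 m.
Head difference: h(BH-3) − h(BH-9) = 563.54 − 570.23 = -6.69 m.
Hydraulic gradient: i = |Δh| / L = 6.69 / 53 = 0.126.
Flow is from higher to lower head: from BH-9 toward BH-3, i.e. toward the north.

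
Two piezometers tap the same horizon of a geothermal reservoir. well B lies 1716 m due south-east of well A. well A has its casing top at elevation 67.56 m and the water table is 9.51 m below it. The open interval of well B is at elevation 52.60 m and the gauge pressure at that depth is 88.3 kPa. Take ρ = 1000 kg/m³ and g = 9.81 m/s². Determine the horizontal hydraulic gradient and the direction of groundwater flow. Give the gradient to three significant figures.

Total head at well A: h = 67.56 − 9.51 = 58.05 m.
Pressure head at well B: ψ = P/(ρg) = 88.3×1000 / (1000 × 9.81) = 9.00 m.
Total head at well B: h = z + ψ = 52.60 + 9.00 = 61.60 m.
Head difference: h(well A) − h(well B) = 58.05 − 61.60 = -3.55 m.
Hydraulic gradient: i = |Δh| / L = 3.55 / 1716 = 0.00207.
Flow is from higher to lower head: from well B toward well A, i.e. toward the north-west.

i ≈ 0.00207; groundwater flows toward the north-west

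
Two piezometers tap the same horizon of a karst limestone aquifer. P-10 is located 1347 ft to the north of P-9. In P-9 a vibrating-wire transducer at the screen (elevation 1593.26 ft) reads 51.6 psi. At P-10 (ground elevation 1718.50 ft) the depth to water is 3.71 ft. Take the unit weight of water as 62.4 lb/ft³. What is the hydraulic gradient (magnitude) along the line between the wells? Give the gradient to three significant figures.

i ≈ 0.00182

Pressure head at P-9: ψ = 144·P/γ = 144 × 51.6 / 62.4 = 119.08 ft.
Total head at P-9: h = z + ψ = 1593.26 + 119.08 = 1712.34 ft.
Total head at P-10: h = 1718.50 − 3.71 = 1714.79 ft.
Head difference: h(P-9) − h(P-10) = 1712.34 − 1714.79 = -2.45 ft.
Hydraulic gradient: i = |Δh| / L = 2.45 / 1347 = 0.00182.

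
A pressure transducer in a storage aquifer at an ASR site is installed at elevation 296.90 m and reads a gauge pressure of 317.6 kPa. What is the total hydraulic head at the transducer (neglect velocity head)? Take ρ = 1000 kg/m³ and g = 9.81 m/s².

ψ = P/(ρg) = 317.6×1000 / (1000 × 9.81) = 32.38 m.
h = z + ψ = 296.90 + 32.38 = 329.28 m.

h ≈ 329.28 m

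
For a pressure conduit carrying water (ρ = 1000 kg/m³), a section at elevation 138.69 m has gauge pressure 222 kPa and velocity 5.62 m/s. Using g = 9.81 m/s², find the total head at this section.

h ≈ 162.93 m

Pressure head ψ = P/(ρg) = 222×1000 / (1000 × 9.81) = 22.63 m.
Velocity head = v²/(2g) = 5.62² / (2 × 9.81) = 1.610 m.
h = z + ψ + v²/(2g) = 138.69 + 22.63 + 1.610 = 162.93 m.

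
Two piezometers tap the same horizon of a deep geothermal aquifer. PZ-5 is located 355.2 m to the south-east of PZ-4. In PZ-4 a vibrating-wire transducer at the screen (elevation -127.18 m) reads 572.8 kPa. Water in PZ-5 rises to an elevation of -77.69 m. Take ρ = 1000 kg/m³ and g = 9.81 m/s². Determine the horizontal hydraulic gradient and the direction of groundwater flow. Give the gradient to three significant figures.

Pressure head at PZ-4: ψ = P/(ρg) = 572.8×1000 / (1000 × 9.81) = 58.39 m.
Total head at PZ-4: h = z + ψ = -127.18 + 58.39 = -68.79 m.
Total head at PZ-5: h = -77.69 m (water level in the piezometer is the total head).
Head difference: h(PZ-4) − h(PZ-5) = -68.79 − (-77.69) = 8.90 m.
Hydraulic gradient: i = |Δh| / L = 8.90 / 355.2 = 0.0251.
Flow is from higher to lower head: from PZ-4 toward PZ-5, i.e. toward the south-east.

i ≈ 0.0251; groundwater flows toward the south-east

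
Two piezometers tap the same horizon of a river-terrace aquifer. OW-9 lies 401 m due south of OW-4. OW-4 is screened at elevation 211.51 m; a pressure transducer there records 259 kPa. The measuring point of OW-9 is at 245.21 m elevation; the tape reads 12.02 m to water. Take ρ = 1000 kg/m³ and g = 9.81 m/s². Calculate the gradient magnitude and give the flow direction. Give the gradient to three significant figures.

Pressure head at OW-4: ψ = P/(ρg) = 259×1000 / (1000 × 9.81) = 26.40 m.
Total head at OW-4: h = z + ψ = 211.51 + 26.40 = 237.91 m.
Total head at OW-9: h = 245.21 − 12.02 = 233.19 m.
Head difference: h(OW-4) − h(OW-9) = 237.91 − 233.19 = 4.72 m.
Hydraulic gradient: i = |Δh| / L = 4.72 / 401 = 0.0118.
Flow is from higher to lower head: from OW-4 toward OW-9, i.e. toward the south.

i ≈ 0.0118; groundwater flows toward the south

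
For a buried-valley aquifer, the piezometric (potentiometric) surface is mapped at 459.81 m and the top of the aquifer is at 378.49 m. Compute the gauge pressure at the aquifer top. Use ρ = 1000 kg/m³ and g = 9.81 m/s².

P ≈ 798 kPa

Pressure head at the aquifer top: ψ = h − z = 459.81 − 378.49 = 81.32 m.
P = ρgψ = 1000 × 9.81 × 81.32 = 797749 Pa ≈ 798 kPa.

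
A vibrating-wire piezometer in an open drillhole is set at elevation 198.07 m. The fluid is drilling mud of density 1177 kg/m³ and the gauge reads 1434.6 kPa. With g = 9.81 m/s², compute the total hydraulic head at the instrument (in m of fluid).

ψ = P/(ρg) = 1434.6×1000 / (1177 × 9.81) = 124.25 m.
h = z + ψ = 198.07 + 124.25 = 322.32 m.

h ≈ 322.32 m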